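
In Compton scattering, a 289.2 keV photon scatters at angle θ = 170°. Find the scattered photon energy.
136.2029 keV

First convert energy to wavelength:
λ = hc/E, with hc ≈ 1239.842 keV·pm (i.e. 1239.842 eV·nm)

For E = 289.2 keV = 289200 eV:
λ = 1239.842 keV·pm / 289.2 keV
λ = 4.2871 pm

Calculate the Compton shift:
Δλ = λ_C(1 - cos(170°)) = 2.4263 × 1.9848
Δλ = 4.8158 pm

Final wavelength:
λ' = 4.2871 + 4.8158 = 9.1029 pm

Final energy:
E' = hc/λ' = 1239.842 / 9.1029 = 136.2029 keV

(Intermediate values are shown rounded; full precision is carried through to the final answer.)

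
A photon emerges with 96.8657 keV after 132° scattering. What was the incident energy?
141.7000 keV

Convert final energy to wavelength (hc ≈ 1239.842 keV·pm):
λ' = hc/E' = 1239.842 / 96.8657 = 12.7996 pm

Calculate the Compton shift:
Δλ = λ_C(1 - cos(132°))
Δλ = 2.4263 × (1 - cos(132°))
Δλ = 4.0498 pm

Initial wavelength:
λ = λ' - Δλ = 12.7996 - 4.0498 = 8.7498 pm

Initial energy:
E = hc/λ = 1239.842 / 8.7498 = 141.7000 keV

(Intermediate values are shown rounded; full precision is carried through to the final answer.)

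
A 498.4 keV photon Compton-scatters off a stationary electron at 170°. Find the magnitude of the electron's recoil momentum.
3.5606e-22 kg·m/s

The electron is initially at rest, so by conservation of momentum:
p⃗_e = p⃗₀ − p⃗'  (incident photon momentum minus scattered photon momentum)

Photon momentum magnitudes (p = h/λ = E/c):
λ₀ = hc/E₀ = 2.4876 pm → p₀ = h/λ₀ = 2.6636e-22 kg·m/s
Δλ = λ_C(1 − cos 170°) = 4.8158 pm
λ' = 7.3034 pm → p' = h/λ' = 9.0726e-23 kg·m/s

The scattered photon makes angle θ = 170° with the incident direction, so by the law of cosines:
|p⃗_e|² = p₀² + p'² − 2p₀p'cos θ
|p⃗_e|² = (2.6636e-22)² + (9.0726e-23)² − 2·2.6636e-22·9.0726e-23·cos(170°)
|p⃗_e| = 3.5606e-22 kg·m/s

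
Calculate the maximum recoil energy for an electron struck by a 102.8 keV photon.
29.4944 keV

Maximum energy transfer occurs at θ = 180° (backscattering).

Initial photon: E₀ = 102.8 keV → λ₀ = 12.0607 pm

Maximum Compton shift (at 180°):
Δλ_max = 2λ_C = 2 × 2.4263 = 4.8526 pm

Final wavelength:
λ' = 12.0607 + 4.8526 = 16.9133 pm

Minimum photon energy (maximum energy to electron):
E'_min = hc/λ' = 73.3056 keV

Maximum electron kinetic energy:
K_max = E₀ - E'_min = 102.8000 - 73.3056 = 29.4944 keV

(Intermediate values are shown rounded; full precision is carried through to the final answer.)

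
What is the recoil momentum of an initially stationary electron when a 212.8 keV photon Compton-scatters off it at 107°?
1.5270e-22 kg·m/s

The electron is initially at rest, so by conservation of momentum:
p⃗_e = p⃗₀ − p⃗'  (incident photon momentum minus scattered photon momentum)

Photon momentum magnitudes (p = h/λ = E/c):
λ₀ = hc/E₀ = 5.8263 pm → p₀ = h/λ₀ = 1.1373e-22 kg·m/s
Δλ = λ_C(1 − cos 107°) = 3.1357 pm
λ' = 8.9620 pm → p' = h/λ' = 7.3935e-23 kg·m/s

The scattered photon makes angle θ = 107° with the incident direction, so by the law of cosines:
|p⃗_e|² = p₀² + p'² − 2p₀p'cos θ
|p⃗_e|² = (1.1373e-22)² + (7.3935e-23)² − 2·1.1373e-22·7.3935e-23·cos(107°)
|p⃗_e| = 1.5270e-22 kg·m/s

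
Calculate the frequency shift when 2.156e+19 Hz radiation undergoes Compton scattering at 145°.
5.195e+18 Hz (decrease)

Convert frequency to wavelength (c = 299792458 m/s):
λ₀ = c/f₀ = 299792458/2.156e+19 = 1.3905031e-11 m = 13.9050 pm

Calculate Compton shift:
Δλ = λ_C(1 - cos(145°)) = 4.4138 pm

Final wavelength:
λ' = λ₀ + Δλ = 13.9050 + 4.4138 = 18.3189 pm

Final frequency:
f' = c/λ' = 299792458/1.8318858e-11 = 1.6365238e+19 Hz

Frequency shift (decrease):
Δf = f₀ - f' = 2.156e+19 - 1.6365238e+19 = 5.195e+18 Hz

(Intermediate values are shown rounded; full precision is carried through to the final answer.)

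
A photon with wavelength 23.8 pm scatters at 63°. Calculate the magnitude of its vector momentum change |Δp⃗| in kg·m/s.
2.8354e-23 kg·m/s

Photon momentum magnitude is p = h/λ.

Initial momentum:
p₀ = h/λ = 6.6261e-34/2.3800e-11 = 2.7841e-23 kg·m/s

After scattering:
λ' = λ + Δλ = 23.8 + 1.3248 = 25.1248 pm
p' = h/λ' = 6.6261e-34/2.5125e-11 = 2.6373e-23 kg·m/s

Momentum is a vector; the scattered photon's direction makes angle θ = 63° with the incident direction. The magnitude of the vector change Δp⃗ = p⃗₀ − p⃗' is found from the law of cosines:
|Δp⃗|² = p₀² + p'² − 2p₀p'cos θ
|Δp⃗|² = (2.7841e-23)² + (2.6373e-23)² − 2·2.7841e-23·2.6373e-23·cos(63°)
|Δp⃗| = 2.8354e-23 kg·m/s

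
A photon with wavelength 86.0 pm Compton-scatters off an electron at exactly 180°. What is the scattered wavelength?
90.8526 pm

Using the Compton formula: λ' = λ + λ_C(1 − cos θ)

For θ = 180°, cos θ = -1 (exact) = -1.0000, so:
1 − cos 180° = 1 − (-1) = 2.0000

Δλ = λ_C × 2.0000 = 2.4263 × 2.0000 = 4.8526 pm

λ' = 86.0 + 4.8526 = 90.8526 pm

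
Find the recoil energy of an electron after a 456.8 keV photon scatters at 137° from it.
277.5023 keV

By energy conservation: K_e = E_initial - E_final

First find the scattered photon energy:
Initial wavelength: λ = hc/E = 2.7142 pm
Compton shift: Δλ = λ_C(1 - cos(137°)) = 4.2008 pm
Final wavelength: λ' = 2.7142 + 4.2008 = 6.9150 pm
Final photon energy: E' = hc/λ' = 179.2977 keV

Electron kinetic energy:
K_e = E - E' = 456.8000 - 179.2977 = 277.5023 keV

(Intermediate values are shown rounded; full precision is carried through to the final answer.)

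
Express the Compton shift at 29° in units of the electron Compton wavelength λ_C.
0.1254 λ_C

The Compton shift formula is:
Δλ = λ_C(1 - cos θ)

Dividing both sides by λ_C:
Δλ/λ_C = 1 - cos θ

For θ = 29°:
Δλ/λ_C = 1 - cos(29°)
Δλ/λ_C = 1 - 0.8746
Δλ/λ_C = 0.1254

This means the shift is 0.1254 × λ_C = 0.3042 pm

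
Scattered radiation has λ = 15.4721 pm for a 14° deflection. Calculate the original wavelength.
15.4000 pm

From λ' = λ + Δλ, we have λ = λ' - Δλ

First calculate the Compton shift:
Δλ = λ_C(1 - cos θ)
Δλ = 2.4263 × (1 - cos(14°))
Δλ = 2.4263 × 0.0297
Δλ = 0.0721 pm

Initial wavelength:
λ = λ' - Δλ
λ = 15.4721 - 0.0721
λ = 15.4000 pm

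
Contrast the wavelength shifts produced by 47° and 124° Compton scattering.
124° produces the larger shift by a factor of 4.903

Calculate both shifts using Δλ = λ_C(1 - cos θ):

For θ₁ = 47°:
Δλ₁ = 2.4263 × (1 - cos(47°))
Δλ₁ = 2.4263 × 0.3180
Δλ₁ = 0.7716 pm

For θ₂ = 124°:
Δλ₂ = 2.4263 × (1 - cos(124°))
Δλ₂ = 2.4263 × 1.5592
Δλ₂ = 3.7831 pm

The 124° angle produces the larger shift.
Ratio: 3.7831/0.7716 = 4.903

(Intermediate values are shown rounded; full precision is carried through to the final answer.)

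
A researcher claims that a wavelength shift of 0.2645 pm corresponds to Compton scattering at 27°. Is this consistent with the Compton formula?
Yes, consistent

Calculate the expected shift for θ = 27°:

Δλ_expected = λ_C(1 - cos(27°))
Δλ_expected = 2.4263 × (1 - cos(27°))
Δλ_expected = 2.4263 × 0.1090
Δλ_expected = 0.2645 pm

Given shift: 0.2645 pm
Expected shift: 0.2645 pm
Difference: 0.0000 pm

The values match. This is consistent with Compton scattering at the stated angle.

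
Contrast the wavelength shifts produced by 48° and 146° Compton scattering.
146° produces the larger shift by a factor of 5.528

Calculate both shifts using Δλ = λ_C(1 - cos θ):

For θ₁ = 48°:
Δλ₁ = 2.4263 × (1 - cos(48°))
Δλ₁ = 2.4263 × 0.3309
Δλ₁ = 0.8028 pm

For θ₂ = 146°:
Δλ₂ = 2.4263 × (1 - cos(146°))
Δλ₂ = 2.4263 × 1.8290
Δλ₂ = 4.4378 pm

The 146° angle produces the larger shift.
Ratio: 4.4378/0.8028 = 5.528

(Intermediate values are shown rounded; full precision is carried through to the final answer.)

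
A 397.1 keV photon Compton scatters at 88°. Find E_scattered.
226.9163 keV

First convert energy to wavelength:
λ = hc/E, with hc ≈ 1239.842 keV·pm (i.e. 1239.842 eV·nm)

For E = 397.1 keV = 397100 eV:
λ = 1239.842 keV·pm / 397.1 keV
λ = 3.1222 pm

Calculate the Compton shift:
Δλ = λ_C(1 - cos(88°)) = 2.4263 × 0.9651
Δλ = 2.3416 pm

Final wavelength:
λ' = 3.1222 + 2.3416 = 5.4639 pm

Final energy:
E' = hc/λ' = 1239.842 / 5.4639 = 226.9163 keV

(Intermediate values are shown rounded; full precision is carried through to the final answer.)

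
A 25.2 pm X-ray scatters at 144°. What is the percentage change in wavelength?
17.4176%

Calculate the Compton shift:
Δλ = λ_C(1 - cos(144°))
Δλ = 2.4263 × (1 - cos(144°))
Δλ = 2.4263 × 1.8090
Δλ = 4.3892 pm

Percentage change:
(Δλ/λ₀) × 100 = (4.3892/25.2) × 100
= 17.4176%

(Intermediate values are shown rounded; full precision is carried through to the final answer.)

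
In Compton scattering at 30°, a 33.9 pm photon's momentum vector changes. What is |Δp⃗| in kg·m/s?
1.0071e-23 kg·m/s

Photon momentum magnitude is p = h/λ.

Initial momentum:
p₀ = h/λ = 6.6261e-34/3.3900e-11 = 1.9546e-23 kg·m/s

After scattering:
λ' = λ + Δλ = 33.9 + 0.3251 = 34.2251 pm
p' = h/λ' = 6.6261e-34/3.4225e-11 = 1.9360e-23 kg·m/s

Momentum is a vector; the scattered photon's direction makes angle θ = 30° with the incident direction. The magnitude of the vector change Δp⃗ = p⃗₀ − p⃗' is found from the law of cosines:
|Δp⃗|² = p₀² + p'² − 2p₀p'cos θ
|Δp⃗|² = (1.9546e-23)² + (1.9360e-23)² − 2·1.9546e-23·1.9360e-23·cos(30°)
|Δp⃗| = 1.0071e-23 kg·m/s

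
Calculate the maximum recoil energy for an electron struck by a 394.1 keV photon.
239.0932 keV

Maximum energy transfer occurs at θ = 180° (backscattering).

Initial photon: E₀ = 394.1 keV → λ₀ = 3.1460 pm

Maximum Compton shift (at 180°):
Δλ_max = 2λ_C = 2 × 2.4263 = 4.8526 pm

Final wavelength:
λ' = 3.1460 + 4.8526 = 7.9986 pm

Minimum photon energy (maximum energy to electron):
E'_min = hc/λ' = 155.0068 keV

Maximum electron kinetic energy:
K_max = E₀ - E'_min = 394.1000 - 155.0068 = 239.0932 keV

(Intermediate values are shown rounded; full precision is carried through to the final answer.)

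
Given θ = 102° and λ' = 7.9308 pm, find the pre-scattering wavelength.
5.0000 pm

From λ' = λ + Δλ, we have λ = λ' - Δλ

First calculate the Compton shift:
Δλ = λ_C(1 - cos θ)
Δλ = 2.4263 × (1 - cos(102°))
Δλ = 2.4263 × 1.2079
Δλ = 2.9308 pm

Initial wavelength:
λ = λ' - Δλ
λ = 7.9308 - 2.9308
λ = 5.0000 pm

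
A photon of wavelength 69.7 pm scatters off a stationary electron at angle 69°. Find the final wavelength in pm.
71.2568 pm

Using the Compton scattering formula:
λ' = λ + Δλ = λ + λ_C(1 - cos θ)

Given:
- Initial wavelength λ = 69.7 pm
- Scattering angle θ = 69°
- Compton wavelength λ_C ≈ 2.4263 pm

Calculate the shift:
Δλ = 2.4263 × (1 - cos(69°))
Δλ = 2.4263 × 0.6416
Δλ = 1.5568 pm

Final wavelength:
λ' = 69.7 + 1.5568 = 71.2568 pm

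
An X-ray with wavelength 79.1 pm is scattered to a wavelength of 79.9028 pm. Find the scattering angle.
48.00°

First find the wavelength shift:
Δλ = λ' - λ = 79.9028 - 79.1 = 0.8028 pm

Using Δλ = λ_C(1 - cos θ), with λ_C = h/(m_e·c) ≈ 2.42631024 pm:
cos θ = 1 - Δλ/λ_C
cos θ = 1 - 0.8028/2.42631024
cos θ = 0.669127

θ = arccos(0.669127)
θ = 48.00°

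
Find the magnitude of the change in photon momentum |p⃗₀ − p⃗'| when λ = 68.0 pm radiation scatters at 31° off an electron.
5.1951e-24 kg·m/s

Photon momentum magnitude is p = h/λ.

Initial momentum:
p₀ = h/λ = 6.6261e-34/6.8000e-11 = 9.7442e-24 kg·m/s

After scattering:
λ' = λ + Δλ = 68.0 + 0.3466 = 68.3466 pm
p' = h/λ' = 6.6261e-34/6.8347e-11 = 9.6948e-24 kg·m/s

Momentum is a vector; the scattered photon's direction makes angle θ = 31° with the incident direction. The magnitude of the vector change Δp⃗ = p⃗₀ − p⃗' is found from the law of cosines:
|Δp⃗|² = p₀² + p'² − 2p₀p'cos θ
|Δp⃗|² = (9.7442e-24)² + (9.6948e-24)² − 2·9.7442e-24·9.6948e-24·cos(31°)
|Δp⃗| = 5.1951e-24 kg·m/s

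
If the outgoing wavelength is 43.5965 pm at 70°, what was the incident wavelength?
42.0000 pm

From λ' = λ + Δλ, we have λ = λ' - Δλ

First calculate the Compton shift:
Δλ = λ_C(1 - cos θ)
Δλ = 2.4263 × (1 - cos(70°))
Δλ = 2.4263 × 0.6580
Δλ = 1.5965 pm

Initial wavelength:
λ = λ' - Δλ
λ = 43.5965 - 1.5965
λ = 42.0000 pm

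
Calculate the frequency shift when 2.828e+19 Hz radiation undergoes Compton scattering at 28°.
7.379e+17 Hz (decrease)

Convert frequency to wavelength (c = 299792458 m/s):
λ₀ = c/f₀ = 299792458/2.828e+19 = 1.0600865e-11 m = 10.6009 pm

Calculate Compton shift:
Δλ = λ_C(1 - cos(28°)) = 0.2840 pm

Final wavelength:
λ' = λ₀ + Δλ = 10.6009 + 0.2840 = 10.8849 pm

Final frequency:
f' = c/λ' = 299792458/1.0884870e-11 = 2.7542125e+19 Hz

Frequency shift (decrease):
Δf = f₀ - f' = 2.828e+19 - 2.7542125e+19 = 7.379e+17 Hz

(Intermediate values are shown rounded; full precision is carried through to the final answer.)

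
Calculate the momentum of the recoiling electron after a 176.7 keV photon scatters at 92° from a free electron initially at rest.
1.1922e-22 kg·m/s

The electron is initially at rest, so by conservation of momentum:
p⃗_e = p⃗₀ − p⃗'  (incident photon momentum minus scattered photon momentum)

Photon momentum magnitudes (p = h/λ = E/c):
λ₀ = hc/E₀ = 7.0166 pm → p₀ = h/λ₀ = 9.4434e-23 kg·m/s
Δλ = λ_C(1 − cos 92°) = 2.5110 pm
λ' = 9.5276 pm → p' = h/λ' = 6.9546e-23 kg·m/s

The scattered photon makes angle θ = 92° with the incident direction, so by the law of cosines:
|p⃗_e|² = p₀² + p'² − 2p₀p'cos θ
|p⃗_e|² = (9.4434e-23)² + (6.9546e-23)² − 2·9.4434e-23·6.9546e-23·cos(92°)
|p⃗_e| = 1.1922e-22 kg·m/s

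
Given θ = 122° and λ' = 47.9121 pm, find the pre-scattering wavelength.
44.2000 pm

From λ' = λ + Δλ, we have λ = λ' - Δλ

First calculate the Compton shift:
Δλ = λ_C(1 - cos θ)
Δλ = 2.4263 × (1 - cos(122°))
Δλ = 2.4263 × 1.5299
Δλ = 3.7121 pm

Initial wavelength:
λ = λ' - Δλ
λ = 47.9121 - 3.7121
λ = 44.2000 pm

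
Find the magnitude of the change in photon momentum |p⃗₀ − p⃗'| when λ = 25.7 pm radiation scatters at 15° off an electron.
6.7203e-24 kg·m/s

Photon momentum magnitude is p = h/λ.

Initial momentum:
p₀ = h/λ = 6.6261e-34/2.5700e-11 = 2.5782e-23 kg·m/s

After scattering:
λ' = λ + Δλ = 25.7 + 0.0827 = 25.7827 pm
p' = h/λ' = 6.6261e-34/2.5783e-11 = 2.5700e-23 kg·m/s

Momentum is a vector; the scattered photon's direction makes angle θ = 15° with the incident direction. The magnitude of the vector change Δp⃗ = p⃗₀ − p⃗' is found from the law of cosines:
|Δp⃗|² = p₀² + p'² − 2p₀p'cos θ
|Δp⃗|² = (2.5782e-23)² + (2.5700e-23)² − 2·2.5782e-23·2.5700e-23·cos(15°)
|Δp⃗| = 6.7203e-24 kg·m/s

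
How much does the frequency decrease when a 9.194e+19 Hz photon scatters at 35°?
1.090e+19 Hz (decrease)

Convert frequency to wavelength (c = 299792458 m/s):
λ₀ = c/f₀ = 299792458/9.194e+19 = 3.2607402e-12 m = 3.2607 pm

Calculate Compton shift:
Δλ = λ_C(1 - cos(35°)) = 0.4388 pm

Final wavelength:
λ' = λ₀ + Δλ = 3.2607 + 0.4388 = 3.6995 pm

Final frequency:
f' = c/λ' = 299792458/3.6995335e-12 = 8.1035206e+19 Hz

Frequency shift (decrease):
Δf = f₀ - f' = 9.194e+19 - 8.1035206e+19 = 1.090e+19 Hz

(Intermediate values are shown rounded; full precision is carried through to the final answer.)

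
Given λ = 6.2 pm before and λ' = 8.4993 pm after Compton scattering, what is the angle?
87.00°

First find the wavelength shift:
Δλ = λ' - λ = 8.4993 - 6.2 = 2.2993 pm

Using Δλ = λ_C(1 - cos θ), with λ_C = h/(m_e·c) ≈ 2.42631024 pm:
cos θ = 1 - Δλ/λ_C
cos θ = 1 - 2.2993/2.42631024
cos θ = 0.052347

θ = arccos(0.052347)
θ = 87.00°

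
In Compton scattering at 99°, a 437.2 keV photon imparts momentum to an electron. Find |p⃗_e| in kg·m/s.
2.7744e-22 kg·m/s

The electron is initially at rest, so by conservation of momentum:
p⃗_e = p⃗₀ − p⃗'  (incident photon momentum minus scattered photon momentum)

Photon momentum magnitudes (p = h/λ = E/c):
λ₀ = hc/E₀ = 2.8359 pm → p₀ = h/λ₀ = 2.3365e-22 kg·m/s
Δλ = λ_C(1 − cos 99°) = 2.8059 pm
λ' = 5.6417 pm → p' = h/λ' = 1.1745e-22 kg·m/s

The scattered photon makes angle θ = 99° with the incident direction, so by the law of cosines:
|p⃗_e|² = p₀² + p'² − 2p₀p'cos θ
|p⃗_e|² = (2.3365e-22)² + (1.1745e-22)² − 2·2.3365e-22·1.1745e-22·cos(99°)
|p⃗_e| = 2.7744e-22 kg·m/s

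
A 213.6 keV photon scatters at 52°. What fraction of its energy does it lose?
0.1384 (or 13.84%)

Calculate initial and final photon energies:

Initial: E₀ = 213.6 keV → λ₀ = 5.8045 pm
Compton shift: Δλ = 0.9325 pm
Final wavelength: λ' = 6.7370 pm
Final energy: E' = 184.0340 keV

Fractional energy loss:
(E₀ - E')/E₀ = (213.6000 - 184.0340)/213.6000
= 29.5660/213.6000
= 0.1384
= 13.84%

(Intermediate values are shown rounded; full precision is carried through to the final answer.)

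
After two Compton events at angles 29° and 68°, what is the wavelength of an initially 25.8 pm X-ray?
27.6216 pm

Apply Compton shift twice:

First scattering at θ₁ = 29°:
Δλ₁ = λ_C(1 - cos(29°))
Δλ₁ = 2.4263 × 0.1254
Δλ₁ = 0.3042 pm

After first scattering:
λ₁ = 25.8 + 0.3042 = 26.1042 pm

Second scattering at θ₂ = 68°:
Δλ₂ = λ_C(1 - cos(68°))
Δλ₂ = 2.4263 × 0.6254
Δλ₂ = 1.5174 pm

Final wavelength:
λ₂ = 26.1042 + 1.5174 = 27.6216 pm

Total shift: Δλ_total = 0.3042 + 1.5174 = 1.8216 pm

(Intermediate values are shown rounded; full precision is carried through to the final answer.)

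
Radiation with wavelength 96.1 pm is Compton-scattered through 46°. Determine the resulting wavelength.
96.8409 pm

Using the Compton scattering formula:
λ' = λ + Δλ = λ + λ_C(1 - cos θ)

Given:
- Initial wavelength λ = 96.1 pm
- Scattering angle θ = 46°
- Compton wavelength λ_C ≈ 2.4263 pm

Calculate the shift:
Δλ = 2.4263 × (1 - cos(46°))
Δλ = 2.4263 × 0.3053
Δλ = 0.7409 pm

Final wavelength:
λ' = 96.1 + 0.7409 = 96.8409 pm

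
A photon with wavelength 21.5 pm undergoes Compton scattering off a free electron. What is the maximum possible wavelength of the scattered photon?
26.3526 pm (at θ = 180°)

The Compton shift is Δλ = λ_C(1 − cos θ).

Since cos θ ranges from −1 to 1, the factor (1 − cos θ) ranges from 0 to 2; the maximum shift occurs at θ = 180° (backscattering):
Δλ_max = 2λ_C = 2 × 2.4263 pm = 4.8526 pm

Maximum scattered wavelength:
λ'_max = λ₀ + Δλ_max = 21.5 + 4.8526 = 26.3526 pm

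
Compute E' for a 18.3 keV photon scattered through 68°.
17.8991 keV

First convert energy to wavelength:
λ = hc/E, with hc ≈ 1239.842 keV·pm (i.e. 1239.842 eV·nm)

For E = 18.3 keV = 18300 eV:
λ = 1239.842 keV·pm / 18.3 keV
λ = 67.7509 pm

Calculate the Compton shift:
Δλ = λ_C(1 - cos(68°)) = 2.4263 × 0.6254
Δλ = 1.5174 pm

Final wavelength:
λ' = 67.7509 + 1.5174 = 69.2683 pm

Final energy:
E' = hc/λ' = 1239.842 / 69.2683 = 17.8991 keV

(Intermediate values are shown rounded; full precision is carried through to the final answer.)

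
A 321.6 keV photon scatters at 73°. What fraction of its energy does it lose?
0.3081 (or 30.81%)

Calculate initial and final photon energies:

Initial: E₀ = 321.6 keV → λ₀ = 3.8552 pm
Compton shift: Δλ = 1.7169 pm
Final wavelength: λ' = 5.5722 pm
Final energy: E' = 222.5067 keV

Fractional energy loss:
(E₀ - E')/E₀ = (321.6000 - 222.5067)/321.6000
= 99.0933/321.6000
= 0.3081
= 30.81%

(Intermediate values are shown rounded; full precision is carried through to the final answer.)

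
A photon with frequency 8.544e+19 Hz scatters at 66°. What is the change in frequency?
2.485e+19 Hz (decrease)

Convert frequency to wavelength (c = 299792458 m/s):
λ₀ = c/f₀ = 299792458/8.544e+19 = 3.5088069e-12 m = 3.5088 pm

Calculate Compton shift:
Δλ = λ_C(1 - cos(66°)) = 1.4394 pm

Final wavelength:
λ' = λ₀ + Δλ = 3.5088 + 1.4394 = 4.9482 pm

Final frequency:
f' = c/λ' = 299792458/4.9482478e-12 = 6.0585579e+19 Hz

Frequency shift (decrease):
Δf = f₀ - f' = 8.544e+19 - 6.0585579e+19 = 2.485e+19 Hz

(Intermediate values are shown rounded; full precision is carried through to the final answer.)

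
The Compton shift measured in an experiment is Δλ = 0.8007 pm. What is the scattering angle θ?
47.93°

From the Compton formula Δλ = λ_C(1 - cos θ), we can solve for θ:

cos θ = 1 - Δλ/λ_C

Given:
- Δλ = 0.8007 pm
- λ_C = h/(m_e·c) ≈ 2.42631024 pm

cos θ = 1 - 0.8007/2.42631024
cos θ = 1 - 0.330007
cos θ = 0.669993

θ = arccos(0.669993)
θ = 47.93°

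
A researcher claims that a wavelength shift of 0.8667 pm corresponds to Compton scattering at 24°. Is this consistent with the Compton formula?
No, inconsistent

Calculate the expected shift for θ = 24°:

Δλ_expected = λ_C(1 - cos(24°))
Δλ_expected = 2.4263 × (1 - cos(24°))
Δλ_expected = 2.4263 × 0.0865
Δλ_expected = 0.2098 pm

Given shift: 0.8667 pm
Expected shift: 0.2098 pm
Difference: 0.6569 pm

The values do not match. The given shift corresponds to θ ≈ 50.0°, not 24°.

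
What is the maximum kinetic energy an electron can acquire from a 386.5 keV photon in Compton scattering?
232.6828 keV

Maximum energy transfer occurs at θ = 180° (backscattering).

Initial photon: E₀ = 386.5 keV → λ₀ = 3.2079 pm

Maximum Compton shift (at 180°):
Δλ_max = 2λ_C = 2 × 2.4263 = 4.8526 pm

Final wavelength:
λ' = 3.2079 + 4.8526 = 8.0605 pm

Minimum photon energy (maximum energy to electron):
E'_min = hc/λ' = 153.8172 keV

Maximum electron kinetic energy:
K_max = E₀ - E'_min = 386.5000 - 153.8172 = 232.6828 keV

(Intermediate values are shown rounded; full precision is carried through to the final answer.)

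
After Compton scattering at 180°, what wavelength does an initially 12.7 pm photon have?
17.5526 pm

Using the Compton formula: λ' = λ + λ_C(1 − cos θ)

For θ = 180°, cos θ = -1 (exact) = -1.0000, so:
1 − cos 180° = 1 − (-1) = 2.0000

Δλ = λ_C × 2.0000 = 2.4263 × 2.0000 = 4.8526 pm

λ' = 12.7 + 4.8526 = 17.5526 pm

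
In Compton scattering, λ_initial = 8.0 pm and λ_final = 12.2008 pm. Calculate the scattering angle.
137.00°

First find the wavelength shift:
Δλ = λ' - λ = 12.2008 - 8.0 = 4.2008 pm

Using Δλ = λ_C(1 - cos θ), with λ_C = h/(m_e·c) ≈ 2.42631024 pm:
cos θ = 1 - Δλ/λ_C
cos θ = 1 - 4.2008/2.42631024
cos θ = -0.731353

θ = arccos(-0.731353)
θ = 137.00°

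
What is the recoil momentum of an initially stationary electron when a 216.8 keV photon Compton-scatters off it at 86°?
1.3778e-22 kg·m/s

The electron is initially at rest, so by conservation of momentum:
p⃗_e = p⃗₀ − p⃗'  (incident photon momentum minus scattered photon momentum)

Photon momentum magnitudes (p = h/λ = E/c):
λ₀ = hc/E₀ = 5.7188 pm → p₀ = h/λ₀ = 1.1586e-22 kg·m/s
Δλ = λ_C(1 − cos 86°) = 2.2571 pm
λ' = 7.9759 pm → p' = h/λ' = 8.3076e-23 kg·m/s

The scattered photon makes angle θ = 86° with the incident direction, so by the law of cosines:
|p⃗_e|² = p₀² + p'² − 2p₀p'cos θ
|p⃗_e|² = (1.1586e-22)² + (8.3076e-23)² − 2·1.1586e-22·8.3076e-23·cos(86°)
|p⃗_e| = 1.3778e-22 kg·m/s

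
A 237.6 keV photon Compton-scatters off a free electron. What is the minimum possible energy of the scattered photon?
123.1124 keV (at θ = 180°)

The scattered photon has minimum energy when its wavelength is maximum, i.e., when the Compton shift Δλ = λ_C(1 − cos θ) is maximum. This occurs at θ = 180° (backscattering), giving Δλ_max = 2λ_C = 4.8526 pm.

Initial wavelength: λ₀ = hc/E₀ = 5.2182 pm
Maximum final wavelength: λ'_max = λ₀ + 2λ_C = 5.2182 + 4.8526 = 10.0708 pm
Minimum final energy: E'_min = hc/λ'_max = 123.1124 keV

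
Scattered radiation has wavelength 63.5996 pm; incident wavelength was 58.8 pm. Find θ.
168.00°

First find the wavelength shift:
Δλ = λ' - λ = 63.5996 - 58.8 = 4.7996 pm

Using Δλ = λ_C(1 - cos θ), with λ_C = h/(m_e·c) ≈ 2.42631024 pm:
cos θ = 1 - Δλ/λ_C
cos θ = 1 - 4.7996/2.42631024
cos θ = -0.978148

θ = arccos(-0.978148)
θ = 168.00°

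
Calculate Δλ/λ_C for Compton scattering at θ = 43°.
0.2686 λ_C

The Compton shift formula is:
Δλ = λ_C(1 - cos θ)

Dividing both sides by λ_C:
Δλ/λ_C = 1 - cos θ

For θ = 43°:
Δλ/λ_C = 1 - cos(43°)
Δλ/λ_C = 1 - 0.7314
Δλ/λ_C = 0.2686

This means the shift is 0.2686 × λ_C = 0.6518 pm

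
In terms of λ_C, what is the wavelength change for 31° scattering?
0.1428 λ_C

The Compton shift formula is:
Δλ = λ_C(1 - cos θ)

Dividing both sides by λ_C:
Δλ/λ_C = 1 - cos θ

For θ = 31°:
Δλ/λ_C = 1 - cos(31°)
Δλ/λ_C = 1 - 0.8572
Δλ/λ_C = 0.1428

This means the shift is 0.1428 × λ_C = 0.3466 pm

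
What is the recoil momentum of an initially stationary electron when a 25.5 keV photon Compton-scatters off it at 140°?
2.4578e-23 kg·m/s

The electron is initially at rest, so by conservation of momentum:
p⃗_e = p⃗₀ − p⃗'  (incident photon momentum minus scattered photon momentum)

Photon momentum magnitudes (p = h/λ = E/c):
λ₀ = hc/E₀ = 48.6213 pm → p₀ = h/λ₀ = 1.3628e-23 kg·m/s
Δλ = λ_C(1 − cos 140°) = 4.2850 pm
λ' = 52.9062 pm → p' = h/λ' = 1.2524e-23 kg·m/s

The scattered photon makes angle θ = 140° with the incident direction, so by the law of cosines:
|p⃗_e|² = p₀² + p'² − 2p₀p'cos θ
|p⃗_e|² = (1.3628e-23)² + (1.2524e-23)² − 2·1.3628e-23·1.2524e-23·cos(140°)
|p⃗_e| = 2.4578e-23 kg·m/s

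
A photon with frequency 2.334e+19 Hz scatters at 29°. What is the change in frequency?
5.400e+17 Hz (decrease)

Convert frequency to wavelength (c = 299792458 m/s):
λ₀ = c/f₀ = 299792458/2.334e+19 = 1.2844578e-11 m = 12.8446 pm

Calculate Compton shift:
Δλ = λ_C(1 - cos(29°)) = 0.3042 pm

Final wavelength:
λ' = λ₀ + Δλ = 12.8446 + 0.3042 = 13.1488 pm

Final frequency:
f' = c/λ' = 299792458/1.3148790e-11 = 2.2800004e+19 Hz

Frequency shift (decrease):
Δf = f₀ - f' = 2.334e+19 - 2.2800004e+19 = 5.400e+17 Hz

(Intermediate values are shown rounded; full precision is carried through to the final answer.)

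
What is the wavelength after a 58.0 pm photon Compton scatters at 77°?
59.8805 pm

Using the Compton scattering formula:
λ' = λ + Δλ = λ + λ_C(1 - cos θ)

Given:
- Initial wavelength λ = 58.0 pm
- Scattering angle θ = 77°
- Compton wavelength λ_C ≈ 2.4263 pm

Calculate the shift:
Δλ = 2.4263 × (1 - cos(77°))
Δλ = 2.4263 × 0.7750
Δλ = 1.8805 pm

Final wavelength:
λ' = 58.0 + 1.8805 = 59.8805 pm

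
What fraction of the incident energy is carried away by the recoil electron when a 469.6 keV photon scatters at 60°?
0.3148 (or 31.48%)

Calculate initial and final photon energies:

Initial: E₀ = 469.6 keV → λ₀ = 2.6402 pm
Compton shift: Δλ = 1.2132 pm
Final wavelength: λ' = 3.8534 pm
Final energy: E' = 321.7558 keV

Fractional energy loss:
(E₀ - E')/E₀ = (469.6000 - 321.7558)/469.6000
= 147.8442/469.6000
= 0.3148
= 31.48%

(Intermediate values are shown rounded; full precision is carried through to the final answer.)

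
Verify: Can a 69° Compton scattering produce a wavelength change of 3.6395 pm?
No, inconsistent

Calculate the expected shift for θ = 69°:

Δλ_expected = λ_C(1 - cos(69°))
Δλ_expected = 2.4263 × (1 - cos(69°))
Δλ_expected = 2.4263 × 0.6416
Δλ_expected = 1.5568 pm

Given shift: 3.6395 pm
Expected shift: 1.5568 pm
Difference: 2.0827 pm

The values do not match. The given shift corresponds to θ ≈ 120.0°, not 69°.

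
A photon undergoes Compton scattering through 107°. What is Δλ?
3.1357 pm

Using the Compton scattering formula:
Δλ = λ_C(1 - cos θ)

where λ_C = h/(m_e·c) ≈ 2.4263 pm is the Compton wavelength of an electron.

For θ = 107°:
cos(107°) = -0.2924
1 - cos(107°) = 1.2924

Δλ = 2.4263 × 1.2924
Δλ = 3.1357 pm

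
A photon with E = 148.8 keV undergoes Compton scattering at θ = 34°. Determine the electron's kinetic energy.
7.0565 keV

By energy conservation: K_e = E_initial - E_final

First find the scattered photon energy:
Initial wavelength: λ = hc/E = 8.3323 pm
Compton shift: Δλ = λ_C(1 - cos(34°)) = 0.4148 pm
Final wavelength: λ' = 8.3323 + 0.4148 = 8.7471 pm
Final photon energy: E' = hc/λ' = 141.7435 keV

Electron kinetic energy:
K_e = E - E' = 148.8000 - 141.7435 = 7.0565 keV

(Intermediate values are shown rounded; full precision is carried through to the final answer.)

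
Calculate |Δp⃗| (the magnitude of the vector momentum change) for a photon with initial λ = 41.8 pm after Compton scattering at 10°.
2.7620e-24 kg·m/s

Photon momentum magnitude is p = h/λ.

Initial momentum:
p₀ = h/λ = 6.6261e-34/4.1800e-11 = 1.5852e-23 kg·m/s

After scattering:
λ' = λ + Δλ = 41.8 + 0.0369 = 41.8369 pm
p' = h/λ' = 6.6261e-34/4.1837e-11 = 1.5838e-23 kg·m/s

Momentum is a vector; the scattered photon's direction makes angle θ = 10° with the incident direction. The magnitude of the vector change Δp⃗ = p⃗₀ − p⃗' is found from the law of cosines:
|Δp⃗|² = p₀² + p'² − 2p₀p'cos θ
|Δp⃗|² = (1.5852e-23)² + (1.5838e-23)² − 2·1.5852e-23·1.5838e-23·cos(10°)
|Δp⃗| = 2.7620e-24 kg·m/s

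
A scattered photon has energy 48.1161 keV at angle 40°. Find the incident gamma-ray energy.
49.1999 keV

Convert final energy to wavelength (hc ≈ 1239.842 keV·pm):
λ' = hc/E' = 1239.842 / 48.1161 = 25.7677 pm

Calculate the Compton shift:
Δλ = λ_C(1 - cos(40°))
Δλ = 2.4263 × (1 - cos(40°))
Δλ = 0.5676 pm

Initial wavelength:
λ = λ' - Δλ = 25.7677 - 0.5676 = 25.2001 pm

Initial energy:
E = hc/λ = 1239.842 / 25.2001 = 49.1999 keV

(Intermediate values are shown rounded; full precision is carried through to the final answer.)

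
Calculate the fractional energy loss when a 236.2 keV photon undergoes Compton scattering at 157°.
0.4703 (or 47.03%)

Calculate initial and final photon energies:

Initial: E₀ = 236.2 keV → λ₀ = 5.2491 pm
Compton shift: Δλ = 4.6597 pm
Final wavelength: λ' = 9.9089 pm
Final energy: E' = 125.1246 keV

Fractional energy loss:
(E₀ - E')/E₀ = (236.2000 - 125.1246)/236.2000
= 111.0754/236.2000
= 0.4703
= 47.03%

(Intermediate values are shown rounded; full precision is carried through to the final answer.)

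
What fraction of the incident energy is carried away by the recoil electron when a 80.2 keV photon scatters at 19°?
0.0085 (or 0.85%)

Calculate initial and final photon energies:

Initial: E₀ = 80.2 keV → λ₀ = 15.4594 pm
Compton shift: Δλ = 0.1322 pm
Final wavelength: λ' = 15.5916 pm
Final energy: E' = 79.5200 keV

Fractional energy loss:
(E₀ - E')/E₀ = (80.2000 - 79.5200)/80.2000
= 0.6800/80.2000
= 0.0085
= 0.85%

(Intermediate values are shown rounded; full precision is carried through to the final answer.)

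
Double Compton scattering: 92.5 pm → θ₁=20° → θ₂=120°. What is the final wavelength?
96.2858 pm

Apply Compton shift twice:

First scattering at θ₁ = 20°:
Δλ₁ = λ_C(1 - cos(20°))
Δλ₁ = 2.4263 × 0.0603
Δλ₁ = 0.1463 pm

After first scattering:
λ₁ = 92.5 + 0.1463 = 92.6463 pm

Second scattering at θ₂ = 120°:
Δλ₂ = λ_C(1 - cos(120°))
Δλ₂ = 2.4263 × 1.5000
Δλ₂ = 3.6395 pm

Final wavelength:
λ₂ = 92.6463 + 3.6395 = 96.2858 pm

Total shift: Δλ_total = 0.1463 + 3.6395 = 3.7858 pm

(Intermediate values are shown rounded; full precision is carried through to the final answer.)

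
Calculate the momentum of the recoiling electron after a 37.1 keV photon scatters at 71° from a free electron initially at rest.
2.2503e-23 kg·m/s

The electron is initially at rest, so by conservation of momentum:
p⃗_e = p⃗₀ − p⃗'  (incident photon momentum minus scattered photon momentum)

Photon momentum magnitudes (p = h/λ = E/c):
λ₀ = hc/E₀ = 33.4189 pm → p₀ = h/λ₀ = 1.9827e-23 kg·m/s
Δλ = λ_C(1 − cos 71°) = 1.6364 pm
λ' = 35.0553 pm → p' = h/λ' = 1.8902e-23 kg·m/s

The scattered photon makes angle θ = 71° with the incident direction, so by the law of cosines:
|p⃗_e|² = p₀² + p'² − 2p₀p'cos θ
|p⃗_e|² = (1.9827e-23)² + (1.8902e-23)² − 2·1.9827e-23·1.8902e-23·cos(71°)
|p⃗_e| = 2.2503e-23 kg·m/s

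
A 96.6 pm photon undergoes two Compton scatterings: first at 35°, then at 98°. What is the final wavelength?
99.8028 pm

Apply Compton shift twice:

First scattering at θ₁ = 35°:
Δλ₁ = λ_C(1 - cos(35°))
Δλ₁ = 2.4263 × 0.1808
Δλ₁ = 0.4388 pm

After first scattering:
λ₁ = 96.6 + 0.4388 = 97.0388 pm

Second scattering at θ₂ = 98°:
Δλ₂ = λ_C(1 - cos(98°))
Δλ₂ = 2.4263 × 1.1392
Δλ₂ = 2.7640 pm

Final wavelength:
λ₂ = 97.0388 + 2.7640 = 99.8028 pm

Total shift: Δλ_total = 0.4388 + 2.7640 = 3.2028 pm

(Intermediate values are shown rounded; full precision is carried through to the final answer.)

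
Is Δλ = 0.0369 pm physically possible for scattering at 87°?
No, inconsistent

Calculate the expected shift for θ = 87°:

Δλ_expected = λ_C(1 - cos(87°))
Δλ_expected = 2.4263 × (1 - cos(87°))
Δλ_expected = 2.4263 × 0.9477
Δλ_expected = 2.2993 pm

Given shift: 0.0369 pm
Expected shift: 2.2993 pm
Difference: 2.2625 pm

The values do not match. The given shift corresponds to θ ≈ 10.0°, not 87°.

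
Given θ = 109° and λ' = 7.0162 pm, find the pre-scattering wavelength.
3.8000 pm

From λ' = λ + Δλ, we have λ = λ' - Δλ

First calculate the Compton shift:
Δλ = λ_C(1 - cos θ)
Δλ = 2.4263 × (1 - cos(109°))
Δλ = 2.4263 × 1.3256
Δλ = 3.2162 pm

Initial wavelength:
λ = λ' - Δλ
λ = 7.0162 - 3.2162
λ = 3.8000 pm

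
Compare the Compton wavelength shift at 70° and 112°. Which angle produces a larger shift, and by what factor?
112° produces the larger shift by a factor of 2.089

Calculate both shifts using Δλ = λ_C(1 - cos θ):

For θ₁ = 70°:
Δλ₁ = 2.4263 × (1 - cos(70°))
Δλ₁ = 2.4263 × 0.6580
Δλ₁ = 1.5965 pm

For θ₂ = 112°:
Δλ₂ = 2.4263 × (1 - cos(112°))
Δλ₂ = 2.4263 × 1.3746
Δλ₂ = 3.3352 pm

The 112° angle produces the larger shift.
Ratio: 3.3352/1.5965 = 2.089

(Intermediate values are shown rounded; full precision is carried through to the final answer.)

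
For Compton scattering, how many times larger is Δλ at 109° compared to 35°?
109° produces the larger shift by a factor of 7.330

Calculate both shifts using Δλ = λ_C(1 - cos θ):

For θ₁ = 35°:
Δλ₁ = 2.4263 × (1 - cos(35°))
Δλ₁ = 2.4263 × 0.1808
Δλ₁ = 0.4388 pm

For θ₂ = 109°:
Δλ₂ = 2.4263 × (1 - cos(109°))
Δλ₂ = 2.4263 × 1.3256
Δλ₂ = 3.2162 pm

The 109° angle produces the larger shift.
Ratio: 3.2162/0.4388 = 7.330

(Intermediate values are shown rounded; full precision is carried through to the final answer.)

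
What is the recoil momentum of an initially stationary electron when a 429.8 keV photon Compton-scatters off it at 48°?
1.7267e-22 kg·m/s

The electron is initially at rest, so by conservation of momentum:
p⃗_e = p⃗₀ − p⃗'  (incident photon momentum minus scattered photon momentum)

Photon momentum magnitudes (p = h/λ = E/c):
λ₀ = hc/E₀ = 2.8847 pm → p₀ = h/λ₀ = 2.2970e-22 kg·m/s
Δλ = λ_C(1 − cos 48°) = 0.8028 pm
λ' = 3.6875 pm → p' = h/λ' = 1.7969e-22 kg·m/s

The scattered photon makes angle θ = 48° with the incident direction, so by the law of cosines:
|p⃗_e|² = p₀² + p'² − 2p₀p'cos θ
|p⃗_e|² = (2.2970e-22)² + (1.7969e-22)² − 2·2.2970e-22·1.7969e-22·cos(48°)
|p⃗_e| = 1.7267e-22 kg·m/s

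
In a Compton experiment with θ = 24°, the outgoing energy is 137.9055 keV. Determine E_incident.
141.2000 keV

Convert final energy to wavelength (hc ≈ 1239.842 keV·pm):
λ' = hc/E' = 1239.842 / 137.9055 = 8.9905 pm

Calculate the Compton shift:
Δλ = λ_C(1 - cos(24°))
Δλ = 2.4263 × (1 - cos(24°))
Δλ = 0.2098 pm

Initial wavelength:
λ = λ' - Δλ = 8.9905 - 0.2098 = 8.7808 pm

Initial energy:
E = hc/λ = 1239.842 / 8.7808 = 141.2000 keV

(Intermediate values are shown rounded; full precision is carried through to the final answer.)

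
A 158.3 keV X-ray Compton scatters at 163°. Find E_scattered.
98.5657 keV

First convert energy to wavelength:
λ = hc/E, with hc ≈ 1239.842 keV·pm (i.e. 1239.842 eV·nm)

For E = 158.3 keV = 158300 eV:
λ = 1239.842 keV·pm / 158.3 keV
λ = 7.8322 pm

Calculate the Compton shift:
Δλ = λ_C(1 - cos(163°)) = 2.4263 × 1.9563
Δλ = 4.7466 pm

Final wavelength:
λ' = 7.8322 + 4.7466 = 12.5788 pm

Final energy:
E' = hc/λ' = 1239.842 / 12.5788 = 98.5657 keV

(Intermediate values are shown rounded; full precision is carried through to the final answer.)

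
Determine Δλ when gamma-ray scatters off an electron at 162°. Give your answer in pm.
4.7339 pm

Using the Compton scattering formula:
Δλ = λ_C(1 - cos θ)

where λ_C = h/(m_e·c) ≈ 2.4263 pm is the Compton wavelength of an electron.

For θ = 162°:
cos(162°) = -0.9511
1 - cos(162°) = 1.9511

Δλ = 2.4263 × 1.9511
Δλ = 4.7339 pm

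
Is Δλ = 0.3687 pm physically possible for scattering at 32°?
Yes, consistent

Calculate the expected shift for θ = 32°:

Δλ_expected = λ_C(1 - cos(32°))
Δλ_expected = 2.4263 × (1 - cos(32°))
Δλ_expected = 2.4263 × 0.1520
Δλ_expected = 0.3687 pm

Given shift: 0.3687 pm
Expected shift: 0.3687 pm
Difference: 0.0000 pm

The values match. This is consistent with Compton scattering at the stated angle.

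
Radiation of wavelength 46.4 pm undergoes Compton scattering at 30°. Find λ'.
46.7251 pm

Using the Compton formula: λ' = λ + λ_C(1 − cos θ)

For θ = 30°, cos θ = √3/2 (exact) ≈ 0.8660, so:
1 − cos 30° = 1 − (√3/2) ≈ 0.1340

Δλ = λ_C × 0.1340 = 2.4263 × 0.1340 = 0.3251 pm

λ' = 46.4 + 0.3251 = 46.7251 pm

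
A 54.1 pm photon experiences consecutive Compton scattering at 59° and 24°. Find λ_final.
55.4864 pm

Apply Compton shift twice:

First scattering at θ₁ = 59°:
Δλ₁ = λ_C(1 - cos(59°))
Δλ₁ = 2.4263 × 0.4850
Δλ₁ = 1.1767 pm

After first scattering:
λ₁ = 54.1 + 1.1767 = 55.2767 pm

Second scattering at θ₂ = 24°:
Δλ₂ = λ_C(1 - cos(24°))
Δλ₂ = 2.4263 × 0.0865
Δλ₂ = 0.2098 pm

Final wavelength:
λ₂ = 55.2767 + 0.2098 = 55.4864 pm

Total shift: Δλ_total = 1.1767 + 0.2098 = 1.3864 pm

(Intermediate values are shown rounded; full precision is carried through to the final answer.)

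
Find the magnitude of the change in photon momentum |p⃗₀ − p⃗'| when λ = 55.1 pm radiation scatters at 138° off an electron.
2.1655e-23 kg·m/s

Photon momentum magnitude is p = h/λ.

Initial momentum:
p₀ = h/λ = 6.6261e-34/5.5100e-11 = 1.2026e-23 kg·m/s

After scattering:
λ' = λ + Δλ = 55.1 + 4.2294 = 59.3294 pm
p' = h/λ' = 6.6261e-34/5.9329e-11 = 1.1168e-23 kg·m/s

Momentum is a vector; the scattered photon's direction makes angle θ = 138° with the incident direction. The magnitude of the vector change Δp⃗ = p⃗₀ − p⃗' is found from the law of cosines:
|Δp⃗|² = p₀² + p'² − 2p₀p'cos θ
|Δp⃗|² = (1.2026e-23)² + (1.1168e-23)² − 2·1.2026e-23·1.1168e-23·cos(138°)
|Δp⃗| = 2.1655e-23 kg·m/s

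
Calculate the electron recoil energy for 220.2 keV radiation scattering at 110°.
80.6832 keV

By energy conservation: K_e = E_initial - E_final

First find the scattered photon energy:
Initial wavelength: λ = hc/E = 5.6305 pm
Compton shift: Δλ = λ_C(1 - cos(110°)) = 3.2562 pm
Final wavelength: λ' = 5.6305 + 3.2562 = 8.8867 pm
Final photon energy: E' = hc/λ' = 139.5168 keV

Electron kinetic energy:
K_e = E - E' = 220.2000 - 139.5168 = 80.6832 keV

(Intermediate values are shown rounded; full precision is carried through to the final answer.)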